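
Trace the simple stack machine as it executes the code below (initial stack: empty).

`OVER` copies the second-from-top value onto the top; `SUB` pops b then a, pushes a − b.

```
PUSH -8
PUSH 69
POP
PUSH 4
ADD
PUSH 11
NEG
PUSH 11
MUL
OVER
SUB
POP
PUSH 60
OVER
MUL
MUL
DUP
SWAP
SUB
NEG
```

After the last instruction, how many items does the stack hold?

PUSH -8 → -8
PUSH 69 → -8 69
POP     → -8
PUSH 4  → -8 4
ADD     → -4
PUSH 11 → -4 11
NEG     → -4 -11
PUSH 11 → -4 -11 11
MUL     → -4 -121
OVER    → -4 -121 -4
SUB     → -4 -117
POP     → -4
PUSH 60 → -4 60
OVER    → -4 60 -4
MUL     → -4 -240
MUL     → 960
DUP     → 960 960
SWAP    → 960 960
SUB     → 0
NEG     → 0

1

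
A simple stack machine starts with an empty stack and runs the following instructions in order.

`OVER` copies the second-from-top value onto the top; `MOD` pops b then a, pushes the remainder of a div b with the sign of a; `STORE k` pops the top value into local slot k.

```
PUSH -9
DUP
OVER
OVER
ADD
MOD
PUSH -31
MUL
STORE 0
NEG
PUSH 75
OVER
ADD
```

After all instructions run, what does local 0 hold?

279

PUSH -9  : -9
DUP      : -9 -9
OVER     : -9 -9 -9
OVER     : -9 -9 -9 -9
ADD      : -9 -9 -18
MOD      : -9 -9
PUSH -31 : -9 -9 -31
MUL      : -9 279
STORE 0  : -9
NEG      : 9
PUSH 75  : 9 75
OVER     : 9 75 9
ADD      : 9 84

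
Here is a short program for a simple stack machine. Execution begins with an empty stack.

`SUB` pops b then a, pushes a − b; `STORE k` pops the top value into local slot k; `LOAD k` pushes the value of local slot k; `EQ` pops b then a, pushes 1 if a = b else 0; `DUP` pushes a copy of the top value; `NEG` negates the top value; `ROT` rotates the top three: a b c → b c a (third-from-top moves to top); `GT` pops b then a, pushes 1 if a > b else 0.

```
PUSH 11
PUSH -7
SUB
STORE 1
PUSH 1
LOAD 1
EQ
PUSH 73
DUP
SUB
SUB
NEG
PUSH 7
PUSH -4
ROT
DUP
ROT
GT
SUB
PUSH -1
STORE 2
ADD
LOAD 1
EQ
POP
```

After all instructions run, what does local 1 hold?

18

PUSH 11 -> [11]
PUSH -7 -> [11, -7]
SUB     -> [18]
STORE 1 -> []
PUSH 1  -> [1]
LOAD 1  -> [1, 18]
EQ      -> [0]
PUSH 73 -> [0, 73]
DUP     -> [0, 73, 73]
SUB     -> [0, 0]
SUB     -> [0]
NEG     -> [0]
PUSH 7  -> [0, 7]
PUSH -4 -> [0, 7, -4]
ROT     -> [7, -4, 0]
DUP     -> [7, -4, 0, 0]
ROT     -> [7, 0, 0, -4]
GT      -> [7, 0, 1]
SUB     -> [7, -1]
PUSH -1 -> [7, -1, -1]
STORE 2 -> [7, -1]
ADD     -> [6]
LOAD 1  -> [6, 18]
EQ      -> [0]
POP     -> []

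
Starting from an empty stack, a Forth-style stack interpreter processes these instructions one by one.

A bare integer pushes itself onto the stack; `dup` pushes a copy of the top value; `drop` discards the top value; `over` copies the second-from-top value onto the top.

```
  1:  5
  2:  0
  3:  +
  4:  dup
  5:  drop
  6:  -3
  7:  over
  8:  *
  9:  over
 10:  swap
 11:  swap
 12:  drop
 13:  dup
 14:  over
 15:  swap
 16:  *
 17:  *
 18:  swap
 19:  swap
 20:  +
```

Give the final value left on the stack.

-3370

5    : 5
0    : 5 0
+    : 5
dup  : 5 5
drop : 5
-3   : 5 -3
over : 5 -3 5
*    : 5 -15
over : 5 -15 5
swap : 5 5 -15
swap : 5 -15 5
drop : 5 -15
dup  : 5 -15 -15
over : 5 -15 -15 -15
swap : 5 -15 -15 -15
*    : 5 -15 225
*    : 5 -3375
swap : -3375 5
swap : 5 -3375
+    : -3370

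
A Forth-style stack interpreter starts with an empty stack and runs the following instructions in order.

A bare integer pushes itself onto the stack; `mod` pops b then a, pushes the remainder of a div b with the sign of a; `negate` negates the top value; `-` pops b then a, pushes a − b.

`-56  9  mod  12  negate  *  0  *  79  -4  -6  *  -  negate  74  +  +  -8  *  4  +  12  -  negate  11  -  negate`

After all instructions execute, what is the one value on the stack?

-56    : [-56]
9      : [-56, 9]
mod    : [-2]
12     : [-2, 12]
negate : [-2, -12]
*      : [24]
0      : [24, 0]
*      : [0]
79     : [0, 79]
-4     : [0, 79, -4]
-6     : [0, 79, -4, -6]
*      : [0, 79, 24]
-      : [0, 55]
negate : [0, -55]
74     : [0, -55, 74]
+      : [0, 19]
+      : [19]
-8     : [19, -8]
*      : [-152]
4      : [-152, 4]
+      : [-148]
12     : [-148, 12]
-      : [-160]
negate : [160]
11     : [160, 11]
-      : [149]
negate : [-149]

-149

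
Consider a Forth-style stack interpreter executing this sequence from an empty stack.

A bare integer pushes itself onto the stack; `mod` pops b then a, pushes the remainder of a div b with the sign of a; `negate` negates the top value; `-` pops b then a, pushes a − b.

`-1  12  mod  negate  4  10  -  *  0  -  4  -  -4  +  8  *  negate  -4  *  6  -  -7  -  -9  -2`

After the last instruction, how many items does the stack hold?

3

-1      -1
12      -1 12
mod     -1
negate  1
4       1 4
10      1 4 10
-       1 -6
*       -6
0       -6 0
-       -6
4       -6 4
-       -10
-4      -10 -4
+       -14
8       -14 8
*       -112
negate  112
-4      112 -4
*       -448
6       -448 6
-       -454
-7      -454 -7
-       -447
-9      -447 -9
-2      -447 -9 -2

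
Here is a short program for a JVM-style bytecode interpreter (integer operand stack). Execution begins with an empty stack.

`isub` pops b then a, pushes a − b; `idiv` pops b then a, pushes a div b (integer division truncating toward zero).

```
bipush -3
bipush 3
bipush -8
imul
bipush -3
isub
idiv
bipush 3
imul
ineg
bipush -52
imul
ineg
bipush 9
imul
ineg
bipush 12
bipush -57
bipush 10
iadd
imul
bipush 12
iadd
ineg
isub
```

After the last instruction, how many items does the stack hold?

1

bipush -3   -3
bipush 3    -3 3
bipush -8   -3 3 -8
imul        -3 -24
bipush -3   -3 -24 -3
isub        -3 -21
idiv        0
bipush 3    0 3
imul        0
ineg        0
bipush -52  0 -52
imul        0
ineg        0
bipush 9    0 9
imul        0
ineg        0
bipush 12   0 12
bipush -57  0 12 -57
bipush 10   0 12 -57 10
iadd        0 12 -47
imul        0 -564
bipush 12   0 -564 12
iadd        0 -552
ineg        0 552
isub        -552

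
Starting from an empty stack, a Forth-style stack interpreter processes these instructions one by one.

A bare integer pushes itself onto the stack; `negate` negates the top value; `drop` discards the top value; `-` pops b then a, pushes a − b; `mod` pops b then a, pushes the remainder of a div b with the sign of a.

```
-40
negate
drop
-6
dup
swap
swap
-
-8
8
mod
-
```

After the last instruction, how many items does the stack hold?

-40    : -40
negate : 40
drop   : (empty)
-6     : -6
dup    : -6 -6
swap   : -6 -6
swap   : -6 -6
-      : 0
-8     : 0 -8
8      : 0 -8 8
mod    : 0 0
-      : 0

1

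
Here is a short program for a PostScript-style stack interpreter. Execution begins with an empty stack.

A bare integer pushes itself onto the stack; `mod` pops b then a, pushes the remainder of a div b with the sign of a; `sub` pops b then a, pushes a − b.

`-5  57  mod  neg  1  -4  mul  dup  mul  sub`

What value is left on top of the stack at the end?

-5  -> [-5]
57  -> [-5, 57]
mod -> [-5]
neg -> [5]
1   -> [5, 1]
-4  -> [5, 1, -4]
mul -> [5, -4]
dup -> [5, -4, -4]
mul -> [5, 16]
sub -> [-11]

-11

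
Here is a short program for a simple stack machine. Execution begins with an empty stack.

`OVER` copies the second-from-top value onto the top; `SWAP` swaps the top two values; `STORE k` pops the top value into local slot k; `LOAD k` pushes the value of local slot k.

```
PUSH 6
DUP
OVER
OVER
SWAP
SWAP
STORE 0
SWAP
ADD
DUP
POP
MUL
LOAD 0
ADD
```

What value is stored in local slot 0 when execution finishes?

6

PUSH 6  → 6
DUP     → 6 6
OVER    → 6 6 6
OVER    → 6 6 6 6
SWAP    → 6 6 6 6
SWAP    → 6 6 6 6
STORE 0 → 6 6 6
SWAP    → 6 6 6
ADD     → 6 12
DUP     → 6 12 12
POP     → 6 12
MUL     → 72
LOAD 0  → 72 6
ADD     → 78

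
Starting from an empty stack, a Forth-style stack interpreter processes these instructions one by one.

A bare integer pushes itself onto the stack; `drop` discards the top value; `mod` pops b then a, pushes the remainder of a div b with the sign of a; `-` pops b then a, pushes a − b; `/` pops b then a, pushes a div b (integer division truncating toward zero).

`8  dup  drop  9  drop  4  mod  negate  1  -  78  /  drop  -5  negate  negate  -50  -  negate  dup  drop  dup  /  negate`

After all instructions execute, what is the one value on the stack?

8      → [8]
dup    → [8, 8]
drop   → [8]
9      → [8, 9]
drop   → [8]
4      → [8, 4]
mod    → [0]
negate → [0]
1      → [0, 1]
-      → [-1]
78     → [-1, 78]
/      → [0]
drop   → []
-5     → [-5]
negate → [5]
negate → [-5]
-50    → [-5, -50]
-      → [45]
negate → [-45]
dup    → [-45, -45]
drop   → [-45]
dup    → [-45, -45]
/      → [1]
negate → [-1]

-1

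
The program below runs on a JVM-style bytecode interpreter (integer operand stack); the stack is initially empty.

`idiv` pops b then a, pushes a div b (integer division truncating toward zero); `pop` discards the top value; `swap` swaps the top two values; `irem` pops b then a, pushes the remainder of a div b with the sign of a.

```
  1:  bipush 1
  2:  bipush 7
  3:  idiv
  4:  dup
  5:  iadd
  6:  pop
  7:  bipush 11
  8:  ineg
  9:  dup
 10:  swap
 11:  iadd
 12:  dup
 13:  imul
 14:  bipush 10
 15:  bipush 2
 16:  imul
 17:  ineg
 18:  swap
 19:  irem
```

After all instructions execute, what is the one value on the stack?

bipush 1  : [1]
bipush 7  : [1, 7]
idiv      : [0]
dup       : [0, 0]
iadd      : [0]
pop       : []
bipush 11 : [11]
ineg      : [-11]
dup       : [-11, -11]
swap      : [-11, -11]
iadd      : [-22]
dup       : [-22, -22]
imul      : [484]
bipush 10 : [484, 10]
bipush 2  : [484, 10, 2]
imul      : [484, 20]
ineg      : [484, -20]
swap      : [-20, 484]
irem      : [-20]

-20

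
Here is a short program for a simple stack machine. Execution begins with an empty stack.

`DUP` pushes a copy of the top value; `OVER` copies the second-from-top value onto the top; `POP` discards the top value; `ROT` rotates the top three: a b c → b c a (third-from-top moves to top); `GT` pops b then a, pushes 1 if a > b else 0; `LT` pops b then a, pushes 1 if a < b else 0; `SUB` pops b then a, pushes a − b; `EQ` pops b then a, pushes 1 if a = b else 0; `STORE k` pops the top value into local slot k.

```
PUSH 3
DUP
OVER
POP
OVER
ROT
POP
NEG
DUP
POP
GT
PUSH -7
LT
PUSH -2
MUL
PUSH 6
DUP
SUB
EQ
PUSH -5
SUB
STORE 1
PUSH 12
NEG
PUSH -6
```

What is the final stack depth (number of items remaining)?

PUSH 3  -> [3]
DUP     -> [3, 3]
OVER    -> [3, 3, 3]
POP     -> [3, 3]
OVER    -> [3, 3, 3]
ROT     -> [3, 3, 3]
POP     -> [3, 3]
NEG     -> [3, -3]
DUP     -> [3, -3, -3]
POP     -> [3, -3]
GT      -> [1]
PUSH -7 -> [1, -7]
LT      -> [0]
PUSH -2 -> [0, -2]
MUL     -> [0]
PUSH 6  -> [0, 6]
DUP     -> [0, 6, 6]
SUB     -> [0, 0]
EQ      -> [1]
PUSH -5 -> [1, -5]
SUB     -> [6]
STORE 1 -> []
PUSH 12 -> [12]
NEG     -> [-12]
PUSH -6 -> [-12, -6]

2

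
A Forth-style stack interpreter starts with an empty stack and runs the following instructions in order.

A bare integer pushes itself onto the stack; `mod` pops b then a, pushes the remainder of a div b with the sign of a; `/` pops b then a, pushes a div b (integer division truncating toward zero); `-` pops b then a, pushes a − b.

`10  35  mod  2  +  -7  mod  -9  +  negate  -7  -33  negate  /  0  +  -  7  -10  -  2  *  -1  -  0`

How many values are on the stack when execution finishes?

10     : [10]
35     : [10, 35]
mod    : [10]
2      : [10, 2]
+      : [12]
-7     : [12, -7]
mod    : [5]
-9     : [5, -9]
+      : [-4]
negate : [4]
-7     : [4, -7]
-33    : [4, -7, -33]
negate : [4, -7, 33]
/      : [4, 0]
0      : [4, 0, 0]
+      : [4, 0]
-      : [4]
7      : [4, 7]
-10    : [4, 7, -10]
-      : [4, 17]
2      : [4, 17, 2]
*      : [4, 34]
-1     : [4, 34, -1]
-      : [4, 35]
0      : [4, 35, 0]

3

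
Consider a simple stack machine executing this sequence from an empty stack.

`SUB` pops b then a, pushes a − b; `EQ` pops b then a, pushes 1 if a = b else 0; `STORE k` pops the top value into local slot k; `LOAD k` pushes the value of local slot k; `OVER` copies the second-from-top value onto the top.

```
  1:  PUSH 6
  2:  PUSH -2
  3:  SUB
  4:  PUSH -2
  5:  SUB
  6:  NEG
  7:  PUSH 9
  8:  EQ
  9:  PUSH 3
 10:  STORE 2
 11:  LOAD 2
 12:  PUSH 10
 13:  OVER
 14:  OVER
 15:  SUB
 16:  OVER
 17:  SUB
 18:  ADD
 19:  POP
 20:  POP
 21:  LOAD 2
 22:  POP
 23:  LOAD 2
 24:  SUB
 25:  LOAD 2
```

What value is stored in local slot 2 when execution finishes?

3

PUSH 6  → 6
PUSH -2 → 6 -2
SUB     → 8
PUSH -2 → 8 -2
SUB     → 10
NEG     → -10
PUSH 9  → -10 9
EQ      → 0
PUSH 3  → 0 3
STORE 2 → 0
LOAD 2  → 0 3
PUSH 10 → 0 3 10
OVER    → 0 3 10 3
OVER    → 0 3 10 3 10
SUB     → 0 3 10 -7
OVER    → 0 3 10 -7 10
SUB     → 0 3 10 -17
ADD     → 0 3 -7
POP     → 0 3
POP     → 0
LOAD 2  → 0 3
POP     → 0
LOAD 2  → 0 3
SUB     → -3
LOAD 2  → -3 3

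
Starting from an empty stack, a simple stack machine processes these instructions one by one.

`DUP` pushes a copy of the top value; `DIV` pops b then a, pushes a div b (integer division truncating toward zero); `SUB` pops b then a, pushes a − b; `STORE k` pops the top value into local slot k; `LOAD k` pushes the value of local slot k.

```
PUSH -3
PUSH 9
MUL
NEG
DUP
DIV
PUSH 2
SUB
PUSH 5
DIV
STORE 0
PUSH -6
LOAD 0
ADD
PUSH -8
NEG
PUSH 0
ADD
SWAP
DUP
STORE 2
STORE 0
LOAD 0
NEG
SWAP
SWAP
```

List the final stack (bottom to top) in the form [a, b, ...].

PUSH -3 -> -3
PUSH 9  -> -3 9
MUL     -> -27
NEG     -> 27
DUP     -> 27 27
DIV     -> 1
PUSH 2  -> 1 2
SUB     -> -1
PUSH 5  -> -1 5
DIV     -> 0
STORE 0 -> (empty)
PUSH -6 -> -6
LOAD 0  -> -6 0
ADD     -> -6
PUSH -8 -> -6 -8
NEG     -> -6 8
PUSH 0  -> -6 8 0
ADD     -> -6 8
SWAP    -> 8 -6
DUP     -> 8 -6 -6
STORE 2 -> 8 -6
STORE 0 -> 8
LOAD 0  -> 8 -6
NEG     -> 8 6
SWAP    -> 6 8
SWAP    -> 8 6

[8, 6]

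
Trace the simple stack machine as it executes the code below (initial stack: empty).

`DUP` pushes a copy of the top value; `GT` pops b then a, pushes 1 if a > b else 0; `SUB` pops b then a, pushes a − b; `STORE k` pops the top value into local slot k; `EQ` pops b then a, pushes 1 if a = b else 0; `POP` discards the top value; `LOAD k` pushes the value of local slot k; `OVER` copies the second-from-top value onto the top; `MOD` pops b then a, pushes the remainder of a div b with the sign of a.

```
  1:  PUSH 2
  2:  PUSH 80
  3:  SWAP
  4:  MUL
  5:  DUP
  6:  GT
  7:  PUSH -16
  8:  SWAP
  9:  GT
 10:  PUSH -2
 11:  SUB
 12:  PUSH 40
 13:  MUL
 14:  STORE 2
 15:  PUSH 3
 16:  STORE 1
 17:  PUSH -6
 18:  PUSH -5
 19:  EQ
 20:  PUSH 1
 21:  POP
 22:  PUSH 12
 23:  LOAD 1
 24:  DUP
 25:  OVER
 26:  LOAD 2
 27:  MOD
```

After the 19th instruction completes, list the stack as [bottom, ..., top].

PUSH 2   : 2
PUSH 80  : 2 80
SWAP     : 80 2
MUL      : 160
DUP      : 160 160
GT       : 0
PUSH -16 : 0 -16
SWAP     : -16 0
GT       : 0
PUSH -2  : 0 -2
SUB      : 2
PUSH 40  : 2 40
MUL      : 80
STORE 2  : (empty)
PUSH 3   : 3
STORE 1  : (empty)
PUSH -6  : -6
PUSH -5  : -6 -5
EQ       : 0

[0]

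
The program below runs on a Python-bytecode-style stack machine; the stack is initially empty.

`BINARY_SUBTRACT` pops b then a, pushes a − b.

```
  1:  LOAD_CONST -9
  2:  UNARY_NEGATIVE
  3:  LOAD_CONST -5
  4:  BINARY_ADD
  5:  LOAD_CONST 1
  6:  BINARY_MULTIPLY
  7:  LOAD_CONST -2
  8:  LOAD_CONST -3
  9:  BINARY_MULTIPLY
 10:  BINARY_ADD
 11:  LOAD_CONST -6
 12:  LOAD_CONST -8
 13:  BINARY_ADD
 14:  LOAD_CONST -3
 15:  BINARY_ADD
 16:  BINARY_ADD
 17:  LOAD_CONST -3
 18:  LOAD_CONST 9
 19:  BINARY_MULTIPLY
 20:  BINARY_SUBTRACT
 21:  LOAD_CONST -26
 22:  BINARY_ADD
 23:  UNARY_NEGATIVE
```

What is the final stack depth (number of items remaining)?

1

LOAD_CONST -9    -9
UNARY_NEGATIVE   9
LOAD_CONST -5    9 -5
BINARY_ADD       4
LOAD_CONST 1     4 1
BINARY_MULTIPLY  4
LOAD_CONST -2    4 -2
LOAD_CONST -3    4 -2 -3
BINARY_MULTIPLY  4 6
BINARY_ADD       10
LOAD_CONST -6    10 -6
LOAD_CONST -8    10 -6 -8
BINARY_ADD       10 -14
LOAD_CONST -3    10 -14 -3
BINARY_ADD       10 -17
BINARY_ADD       -7
LOAD_CONST -3    -7 -3
LOAD_CONST 9     -7 -3 9
BINARY_MULTIPLY  -7 -27
BINARY_SUBTRACT  20
LOAD_CONST -26   20 -26
BINARY_ADD       -6
UNARY_NEGATIVE   6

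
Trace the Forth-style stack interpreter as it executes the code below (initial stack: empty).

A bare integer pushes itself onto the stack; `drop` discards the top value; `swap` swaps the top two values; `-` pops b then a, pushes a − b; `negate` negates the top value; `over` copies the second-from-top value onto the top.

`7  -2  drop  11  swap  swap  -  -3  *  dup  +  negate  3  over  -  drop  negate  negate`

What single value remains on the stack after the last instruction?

7      -> 7
-2     -> 7 -2
drop   -> 7
11     -> 7 11
swap   -> 11 7
swap   -> 7 11
-      -> -4
-3     -> -4 -3
*      -> 12
dup    -> 12 12
+      -> 24
negate -> -24
3      -> -24 3
over   -> -24 3 -24
-      -> -24 27
drop   -> -24
negate -> 24
negate -> -24

-24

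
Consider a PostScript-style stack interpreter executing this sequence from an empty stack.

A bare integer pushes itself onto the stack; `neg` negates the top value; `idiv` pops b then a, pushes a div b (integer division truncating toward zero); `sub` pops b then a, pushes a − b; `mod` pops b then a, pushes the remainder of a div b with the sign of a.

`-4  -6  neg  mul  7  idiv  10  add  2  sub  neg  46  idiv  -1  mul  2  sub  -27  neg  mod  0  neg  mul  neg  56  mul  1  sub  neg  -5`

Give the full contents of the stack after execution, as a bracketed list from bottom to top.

-4   → -4
-6   → -4 -6
neg  → -4 6
mul  → -24
7    → -24 7
idiv → -3
10   → -3 10
add  → 7
2    → 7 2
sub  → 5
neg  → -5
46   → -5 46
idiv → 0
-1   → 0 -1
mul  → 0
2    → 0 2
sub  → -2
-27  → -2 -27
neg  → -2 27
mod  → -2
0    → -2 0
neg  → -2 0
mul  → 0
neg  → 0
56   → 0 56
mul  → 0
1    → 0 1
sub  → -1
neg  → 1
-5   → 1 -5

[1, -5]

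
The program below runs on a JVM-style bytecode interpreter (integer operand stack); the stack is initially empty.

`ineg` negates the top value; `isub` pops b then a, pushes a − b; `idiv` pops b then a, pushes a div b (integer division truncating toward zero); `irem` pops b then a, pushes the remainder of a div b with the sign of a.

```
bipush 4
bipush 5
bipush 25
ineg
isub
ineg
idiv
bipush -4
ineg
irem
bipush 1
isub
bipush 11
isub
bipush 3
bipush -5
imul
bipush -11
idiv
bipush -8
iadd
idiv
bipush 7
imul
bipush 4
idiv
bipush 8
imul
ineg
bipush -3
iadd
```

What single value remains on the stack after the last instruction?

-11

bipush 4   → [4]
bipush 5   → [4, 5]
bipush 25  → [4, 5, 25]
ineg       → [4, 5, -25]
isub       → [4, 30]
ineg       → [4, -30]
idiv       → [0]
bipush -4  → [0, -4]
ineg       → [0, 4]
irem       → [0]
bipush 1   → [0, 1]
isub       → [-1]
bipush 11  → [-1, 11]
isub       → [-12]
bipush 3   → [-12, 3]
bipush -5  → [-12, 3, -5]
imul       → [-12, -15]
bipush -11 → [-12, -15, -11]
idiv       → [-12, 1]
bipush -8  → [-12, 1, -8]
iadd       → [-12, -7]
idiv       → [1]
bipush 7   → [1, 7]
imul       → [7]
bipush 4   → [7, 4]
idiv       → [1]
bipush 8   → [1, 8]
imul       → [8]
ineg       → [-8]
bipush -3  → [-8, -3]
iadd       → [-11]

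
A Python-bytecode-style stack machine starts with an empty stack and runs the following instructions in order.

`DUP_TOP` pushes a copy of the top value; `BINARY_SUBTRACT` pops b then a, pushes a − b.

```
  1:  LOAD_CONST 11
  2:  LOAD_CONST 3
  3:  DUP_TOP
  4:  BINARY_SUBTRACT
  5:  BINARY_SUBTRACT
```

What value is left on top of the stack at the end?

LOAD_CONST 11   → [11]
LOAD_CONST 3    → [11, 3]
DUP_TOP         → [11, 3, 3]
BINARY_SUBTRACT → [11, 0]
BINARY_SUBTRACT → [11]

11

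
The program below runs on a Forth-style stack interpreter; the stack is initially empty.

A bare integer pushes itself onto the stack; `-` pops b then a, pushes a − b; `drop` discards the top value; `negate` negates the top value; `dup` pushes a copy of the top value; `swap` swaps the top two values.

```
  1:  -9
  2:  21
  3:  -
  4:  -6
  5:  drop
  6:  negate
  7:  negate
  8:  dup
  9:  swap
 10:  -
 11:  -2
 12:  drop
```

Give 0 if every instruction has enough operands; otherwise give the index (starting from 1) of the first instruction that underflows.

-9      [-9]
21      [-9, 21]
-       [-30]
-6      [-30, -6]
drop    [-30]
negate  [30]
negate  [-30]
dup     [-30, -30]
swap    [-30, -30]
-       [0]
-2      [0, -2]
drop    [0]

0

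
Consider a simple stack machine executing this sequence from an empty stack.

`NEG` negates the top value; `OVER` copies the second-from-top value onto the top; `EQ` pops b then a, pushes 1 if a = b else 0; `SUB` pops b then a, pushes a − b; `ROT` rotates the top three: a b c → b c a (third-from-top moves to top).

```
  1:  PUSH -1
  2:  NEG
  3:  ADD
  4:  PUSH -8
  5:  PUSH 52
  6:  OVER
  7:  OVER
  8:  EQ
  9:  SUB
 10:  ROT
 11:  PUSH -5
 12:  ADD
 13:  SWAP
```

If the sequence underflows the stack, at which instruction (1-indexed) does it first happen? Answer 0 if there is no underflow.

3

PUSH -1 → -1
NEG     → 1
ADD  — needs 2 operands, stack has 1 → underflow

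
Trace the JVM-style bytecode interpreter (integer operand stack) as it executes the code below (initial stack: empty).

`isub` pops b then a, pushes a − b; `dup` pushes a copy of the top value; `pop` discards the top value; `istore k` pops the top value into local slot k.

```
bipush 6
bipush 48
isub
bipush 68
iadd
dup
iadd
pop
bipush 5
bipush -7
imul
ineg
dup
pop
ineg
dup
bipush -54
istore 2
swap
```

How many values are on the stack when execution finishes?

2

bipush 6   : [6]
bipush 48  : [6, 48]
isub       : [-42]
bipush 68  : [-42, 68]
iadd       : [26]
dup        : [26, 26]
iadd       : [52]
pop        : []
bipush 5   : [5]
bipush -7  : [5, -7]
imul       : [-35]
ineg       : [35]
dup        : [35, 35]
pop        : [35]
ineg       : [-35]
dup        : [-35, -35]
bipush -54 : [-35, -35, -54]
istore 2   : [-35, -35]
swap       : [-35, -35]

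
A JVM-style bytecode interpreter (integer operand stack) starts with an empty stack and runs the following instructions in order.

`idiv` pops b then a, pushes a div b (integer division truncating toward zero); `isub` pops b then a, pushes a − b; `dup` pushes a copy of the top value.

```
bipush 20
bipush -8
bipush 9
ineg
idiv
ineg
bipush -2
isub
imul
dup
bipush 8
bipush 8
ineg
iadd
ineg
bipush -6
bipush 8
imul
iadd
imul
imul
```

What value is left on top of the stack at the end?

bipush 20 -> 20
bipush -8 -> 20 -8
bipush 9  -> 20 -8 9
ineg      -> 20 -8 -9
idiv      -> 20 0
ineg      -> 20 0
bipush -2 -> 20 0 -2
isub      -> 20 2
imul      -> 40
dup       -> 40 40
bipush 8  -> 40 40 8
bipush 8  -> 40 40 8 8
ineg      -> 40 40 8 -8
iadd      -> 40 40 0
ineg      -> 40 40 0
bipush -6 -> 40 40 0 -6
bipush 8  -> 40 40 0 -6 8
imul      -> 40 40 0 -48
iadd      -> 40 40 -48
imul      -> 40 -1920
imul      -> -76800

-76800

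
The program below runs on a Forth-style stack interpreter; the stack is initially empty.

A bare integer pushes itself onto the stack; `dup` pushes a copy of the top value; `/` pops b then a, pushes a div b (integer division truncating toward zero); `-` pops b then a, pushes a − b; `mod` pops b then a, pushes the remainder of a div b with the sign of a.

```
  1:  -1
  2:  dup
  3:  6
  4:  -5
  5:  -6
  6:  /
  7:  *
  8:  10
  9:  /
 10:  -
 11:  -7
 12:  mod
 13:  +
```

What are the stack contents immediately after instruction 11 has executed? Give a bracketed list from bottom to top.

[-1, -1, -7]

-1   [-1]
dup  [-1, -1]
6    [-1, -1, 6]
-5   [-1, -1, 6, -5]
-6   [-1, -1, 6, -5, -6]
/    [-1, -1, 6, 0]
*    [-1, -1, 0]
10   [-1, -1, 0, 10]
/    [-1, -1, 0]
-    [-1, -1]
-7   [-1, -1, -7]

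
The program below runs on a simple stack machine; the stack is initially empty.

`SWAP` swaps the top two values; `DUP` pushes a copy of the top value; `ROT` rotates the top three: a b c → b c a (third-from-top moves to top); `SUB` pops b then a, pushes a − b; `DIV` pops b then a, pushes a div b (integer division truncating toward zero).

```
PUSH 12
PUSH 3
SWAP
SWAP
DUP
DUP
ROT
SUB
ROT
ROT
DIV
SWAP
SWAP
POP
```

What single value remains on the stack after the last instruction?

PUSH 12 : [12]
PUSH 3  : [12, 3]
SWAP    : [3, 12]
SWAP    : [12, 3]
DUP     : [12, 3, 3]
DUP     : [12, 3, 3, 3]
ROT     : [12, 3, 3, 3]
SUB     : [12, 3, 0]
ROT     : [3, 0, 12]
ROT     : [0, 12, 3]
DIV     : [0, 4]
SWAP    : [4, 0]
SWAP    : [0, 4]
POP     : [0]

0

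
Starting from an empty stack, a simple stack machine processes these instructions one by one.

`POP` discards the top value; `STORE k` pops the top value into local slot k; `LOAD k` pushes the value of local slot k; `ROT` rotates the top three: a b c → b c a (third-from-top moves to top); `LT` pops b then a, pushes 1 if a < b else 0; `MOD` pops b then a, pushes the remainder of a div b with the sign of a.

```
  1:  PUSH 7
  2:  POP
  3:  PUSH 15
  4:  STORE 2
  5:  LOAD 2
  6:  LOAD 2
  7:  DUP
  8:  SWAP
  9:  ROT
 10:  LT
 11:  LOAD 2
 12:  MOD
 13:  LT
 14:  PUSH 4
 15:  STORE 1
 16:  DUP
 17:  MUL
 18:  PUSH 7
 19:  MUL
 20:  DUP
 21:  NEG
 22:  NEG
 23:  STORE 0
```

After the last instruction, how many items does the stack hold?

1

PUSH 7  -> [7]
POP     -> []
PUSH 15 -> [15]
STORE 2 -> []
LOAD 2  -> [15]
LOAD 2  -> [15, 15]
DUP     -> [15, 15, 15]
SWAP    -> [15, 15, 15]
ROT     -> [15, 15, 15]
LT      -> [15, 0]
LOAD 2  -> [15, 0, 15]
MOD     -> [15, 0]
LT      -> [0]
PUSH 4  -> [0, 4]
STORE 1 -> [0]
DUP     -> [0, 0]
MUL     -> [0]
PUSH 7  -> [0, 7]
MUL     -> [0]
DUP     -> [0, 0]
NEG     -> [0, 0]
NEG     -> [0, 0]
STORE 0 -> [0]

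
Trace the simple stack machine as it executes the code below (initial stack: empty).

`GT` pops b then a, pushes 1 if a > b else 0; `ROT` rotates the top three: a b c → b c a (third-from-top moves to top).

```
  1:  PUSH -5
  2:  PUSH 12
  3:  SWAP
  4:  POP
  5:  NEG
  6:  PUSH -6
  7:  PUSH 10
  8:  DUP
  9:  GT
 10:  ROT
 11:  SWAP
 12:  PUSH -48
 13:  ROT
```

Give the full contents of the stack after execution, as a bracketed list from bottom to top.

[-6, 0, -48, -12]

PUSH -5   [-5]
PUSH 12   [-5, 12]
SWAP      [12, -5]
POP       [12]
NEG       [-12]
PUSH -6   [-12, -6]
PUSH 10   [-12, -6, 10]
DUP       [-12, -6, 10, 10]
GT        [-12, -6, 0]
ROT       [-6, 0, -12]
SWAP      [-6, -12, 0]
PUSH -48  [-6, -12, 0, -48]
ROT       [-6, 0, -48, -12]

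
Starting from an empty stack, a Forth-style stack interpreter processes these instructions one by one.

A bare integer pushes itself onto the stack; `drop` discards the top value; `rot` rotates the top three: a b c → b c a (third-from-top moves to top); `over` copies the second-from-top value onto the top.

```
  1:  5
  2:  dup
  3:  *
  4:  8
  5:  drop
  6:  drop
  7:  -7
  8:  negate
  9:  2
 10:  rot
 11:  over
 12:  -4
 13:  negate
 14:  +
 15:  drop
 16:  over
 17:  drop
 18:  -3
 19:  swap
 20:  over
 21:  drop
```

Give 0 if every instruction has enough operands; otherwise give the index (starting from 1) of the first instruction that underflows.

10

5      → 5
dup    → 5 5
*      → 25
8      → 25 8
drop   → 25
drop   → (empty)
-7     → -7
negate → 7
2      → 7 2
rot  — needs 3 operands, stack has 2 → underflow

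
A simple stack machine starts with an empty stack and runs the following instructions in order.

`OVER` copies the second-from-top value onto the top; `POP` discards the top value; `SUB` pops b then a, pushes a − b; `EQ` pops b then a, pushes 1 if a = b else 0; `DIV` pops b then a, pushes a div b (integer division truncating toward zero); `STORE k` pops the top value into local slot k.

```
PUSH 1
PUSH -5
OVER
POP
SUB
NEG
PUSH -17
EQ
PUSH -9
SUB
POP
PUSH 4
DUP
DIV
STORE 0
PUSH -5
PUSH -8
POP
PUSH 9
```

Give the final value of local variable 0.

PUSH 1   : 1
PUSH -5  : 1 -5
OVER     : 1 -5 1
POP      : 1 -5
SUB      : 6
NEG      : -6
PUSH -17 : -6 -17
EQ       : 0
PUSH -9  : 0 -9
SUB      : 9
POP      : (empty)
PUSH 4   : 4
DUP      : 4 4
DIV      : 1
STORE 0  : (empty)
PUSH -5  : -5
PUSH -8  : -5 -8
POP      : -5
PUSH 9   : -5 9

1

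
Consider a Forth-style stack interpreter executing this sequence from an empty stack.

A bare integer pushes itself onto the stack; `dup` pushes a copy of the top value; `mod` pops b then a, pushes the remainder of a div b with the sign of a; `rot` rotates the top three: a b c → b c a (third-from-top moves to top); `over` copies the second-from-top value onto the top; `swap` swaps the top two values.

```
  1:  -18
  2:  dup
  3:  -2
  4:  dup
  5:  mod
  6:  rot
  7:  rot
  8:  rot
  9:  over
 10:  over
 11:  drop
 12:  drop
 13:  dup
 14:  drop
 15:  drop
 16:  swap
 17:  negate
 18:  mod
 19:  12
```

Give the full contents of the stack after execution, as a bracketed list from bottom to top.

-18    → [-18]
dup    → [-18, -18]
-2     → [-18, -18, -2]
dup    → [-18, -18, -2, -2]
mod    → [-18, -18, 0]
rot    → [-18, 0, -18]
rot    → [0, -18, -18]
rot    → [-18, -18, 0]
over   → [-18, -18, 0, -18]
over   → [-18, -18, 0, -18, 0]
drop   → [-18, -18, 0, -18]
drop   → [-18, -18, 0]
dup    → [-18, -18, 0, 0]
drop   → [-18, -18, 0]
drop   → [-18, -18]
swap   → [-18, -18]
negate → [-18, 18]
mod    → [0]
12     → [0, 12]

[0, 12]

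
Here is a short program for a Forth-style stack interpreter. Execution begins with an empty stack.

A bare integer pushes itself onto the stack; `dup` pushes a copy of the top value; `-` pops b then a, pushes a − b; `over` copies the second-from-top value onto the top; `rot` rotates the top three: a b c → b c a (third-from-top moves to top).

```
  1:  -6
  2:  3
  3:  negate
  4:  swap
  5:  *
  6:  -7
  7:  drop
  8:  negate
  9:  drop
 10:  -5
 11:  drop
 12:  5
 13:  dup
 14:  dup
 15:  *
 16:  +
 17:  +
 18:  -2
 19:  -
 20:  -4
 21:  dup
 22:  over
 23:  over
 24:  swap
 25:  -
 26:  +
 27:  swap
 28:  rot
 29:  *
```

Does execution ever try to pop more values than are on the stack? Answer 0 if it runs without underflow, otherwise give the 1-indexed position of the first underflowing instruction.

-6     -> -6
3      -> -6 3
negate -> -6 -3
swap   -> -3 -6
*      -> 18
-7     -> 18 -7
drop   -> 18
negate -> -18
drop   -> (empty)
-5     -> -5
drop   -> (empty)
5      -> 5
dup    -> 5 5
dup    -> 5 5 5
*      -> 5 25
+      -> 30
+  — needs 2 operands, stack has 1 → underflow

17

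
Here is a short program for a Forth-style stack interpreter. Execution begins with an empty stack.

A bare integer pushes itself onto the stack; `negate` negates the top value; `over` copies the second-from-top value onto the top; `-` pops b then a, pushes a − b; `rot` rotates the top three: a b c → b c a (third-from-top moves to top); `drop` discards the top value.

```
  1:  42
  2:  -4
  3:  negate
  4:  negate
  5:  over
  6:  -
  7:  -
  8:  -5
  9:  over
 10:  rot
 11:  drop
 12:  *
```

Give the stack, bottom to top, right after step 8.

42     → [42]
-4     → [42, -4]
negate → [42, 4]
negate → [42, -4]
over   → [42, -4, 42]
-      → [42, -46]
-      → [88]
-5     → [88, -5]

[88, -5]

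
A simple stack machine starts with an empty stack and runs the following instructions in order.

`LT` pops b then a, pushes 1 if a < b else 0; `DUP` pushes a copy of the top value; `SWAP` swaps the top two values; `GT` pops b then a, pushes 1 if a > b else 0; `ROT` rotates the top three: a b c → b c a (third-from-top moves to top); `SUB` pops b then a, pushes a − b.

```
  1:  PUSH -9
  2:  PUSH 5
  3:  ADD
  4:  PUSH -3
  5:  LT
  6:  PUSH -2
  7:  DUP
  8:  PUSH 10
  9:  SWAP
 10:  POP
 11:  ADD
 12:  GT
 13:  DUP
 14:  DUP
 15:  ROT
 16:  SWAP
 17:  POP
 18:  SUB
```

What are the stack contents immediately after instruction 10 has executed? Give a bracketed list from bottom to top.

PUSH -9  -9
PUSH 5   -9 5
ADD      -4
PUSH -3  -4 -3
LT       1
PUSH -2  1 -2
DUP      1 -2 -2
PUSH 10  1 -2 -2 10
SWAP     1 -2 10 -2
POP      1 -2 10

[1, -2, 10]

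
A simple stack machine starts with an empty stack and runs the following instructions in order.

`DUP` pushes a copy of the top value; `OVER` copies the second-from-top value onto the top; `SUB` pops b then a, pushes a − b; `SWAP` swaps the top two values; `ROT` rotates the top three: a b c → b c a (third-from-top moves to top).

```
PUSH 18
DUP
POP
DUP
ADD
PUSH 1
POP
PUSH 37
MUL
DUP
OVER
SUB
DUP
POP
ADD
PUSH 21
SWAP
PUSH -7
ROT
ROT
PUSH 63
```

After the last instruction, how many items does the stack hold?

PUSH 18 → 18
DUP     → 18 18
POP     → 18
DUP     → 18 18
ADD     → 36
PUSH 1  → 36 1
POP     → 36
PUSH 37 → 36 37
MUL     → 1332
DUP     → 1332 1332
OVER    → 1332 1332 1332
SUB     → 1332 0
DUP     → 1332 0 0
POP     → 1332 0
ADD     → 1332
PUSH 21 → 1332 21
SWAP    → 21 1332
PUSH -7 → 21 1332 -7
ROT     → 1332 -7 21
ROT     → -7 21 1332
PUSH 63 → -7 21 1332 63

4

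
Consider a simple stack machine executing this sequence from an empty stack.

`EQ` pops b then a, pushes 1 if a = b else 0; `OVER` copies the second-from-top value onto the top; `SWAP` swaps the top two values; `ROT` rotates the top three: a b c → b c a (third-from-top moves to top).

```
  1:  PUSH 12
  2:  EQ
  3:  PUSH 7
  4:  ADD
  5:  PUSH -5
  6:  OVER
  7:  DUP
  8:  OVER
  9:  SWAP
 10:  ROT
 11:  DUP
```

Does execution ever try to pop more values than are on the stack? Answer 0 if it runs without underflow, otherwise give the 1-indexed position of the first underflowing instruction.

2

PUSH 12 -> [12]
EQ  — needs 2 operands, stack has 1 → underflow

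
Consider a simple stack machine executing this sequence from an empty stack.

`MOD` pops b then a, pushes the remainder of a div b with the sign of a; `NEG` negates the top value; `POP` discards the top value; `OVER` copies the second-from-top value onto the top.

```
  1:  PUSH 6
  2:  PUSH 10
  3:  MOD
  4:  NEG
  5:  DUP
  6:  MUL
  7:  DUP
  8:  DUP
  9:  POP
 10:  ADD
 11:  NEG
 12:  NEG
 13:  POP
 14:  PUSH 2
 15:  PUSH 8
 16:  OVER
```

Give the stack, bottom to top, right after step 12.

[72]

PUSH 6  -> [6]
PUSH 10 -> [6, 10]
MOD     -> [6]
NEG     -> [-6]
DUP     -> [-6, -6]
MUL     -> [36]
DUP     -> [36, 36]
DUP     -> [36, 36, 36]
POP     -> [36, 36]
ADD     -> [72]
NEG     -> [-72]
NEG     -> [72]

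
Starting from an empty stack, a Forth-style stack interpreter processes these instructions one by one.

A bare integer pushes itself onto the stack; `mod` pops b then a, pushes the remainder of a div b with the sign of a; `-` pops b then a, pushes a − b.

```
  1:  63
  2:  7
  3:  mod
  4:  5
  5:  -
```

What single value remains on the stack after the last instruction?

-5

63  -> [63]
7   -> [63, 7]
mod -> [0]
5   -> [0, 5]
-   -> [-5]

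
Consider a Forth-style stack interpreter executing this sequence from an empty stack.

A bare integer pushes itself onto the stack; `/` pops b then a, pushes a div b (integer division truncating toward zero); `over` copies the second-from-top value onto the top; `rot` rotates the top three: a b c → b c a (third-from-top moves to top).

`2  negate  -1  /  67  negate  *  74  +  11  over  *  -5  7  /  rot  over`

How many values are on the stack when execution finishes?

4

2      : 2
negate : -2
-1     : -2 -1
/      : 2
67     : 2 67
negate : 2 -67
*      : -134
74     : -134 74
+      : -60
11     : -60 11
over   : -60 11 -60
*      : -60 -660
-5     : -60 -660 -5
7      : -60 -660 -5 7
/      : -60 -660 0
rot    : -660 0 -60
over   : -660 0 -60 0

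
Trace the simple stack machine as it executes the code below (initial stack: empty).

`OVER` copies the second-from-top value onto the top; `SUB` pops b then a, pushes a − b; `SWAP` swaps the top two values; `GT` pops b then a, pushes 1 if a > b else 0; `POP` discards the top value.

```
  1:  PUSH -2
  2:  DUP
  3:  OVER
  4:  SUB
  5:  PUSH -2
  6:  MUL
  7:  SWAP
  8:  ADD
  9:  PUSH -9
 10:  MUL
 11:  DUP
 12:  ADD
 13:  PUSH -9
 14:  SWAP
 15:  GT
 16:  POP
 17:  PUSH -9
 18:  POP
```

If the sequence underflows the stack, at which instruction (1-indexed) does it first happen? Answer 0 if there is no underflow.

0

PUSH -2 : -2
DUP     : -2 -2
OVER    : -2 -2 -2
SUB     : -2 0
PUSH -2 : -2 0 -2
MUL     : -2 0
SWAP    : 0 -2
ADD     : -2
PUSH -9 : -2 -9
MUL     : 18
DUP     : 18 18
ADD     : 36
PUSH -9 : 36 -9
SWAP    : -9 36
GT      : 0
POP     : (empty)
PUSH -9 : -9
POP     : (empty)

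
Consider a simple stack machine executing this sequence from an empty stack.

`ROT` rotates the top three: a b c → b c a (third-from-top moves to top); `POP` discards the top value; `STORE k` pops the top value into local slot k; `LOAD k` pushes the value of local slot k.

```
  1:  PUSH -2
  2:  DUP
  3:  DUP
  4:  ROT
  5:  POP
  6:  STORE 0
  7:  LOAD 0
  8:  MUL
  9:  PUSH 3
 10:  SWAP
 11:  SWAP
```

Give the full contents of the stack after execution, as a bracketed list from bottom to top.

PUSH -2 -> [-2]
DUP     -> [-2, -2]
DUP     -> [-2, -2, -2]
ROT     -> [-2, -2, -2]
POP     -> [-2, -2]
STORE 0 -> [-2]
LOAD 0  -> [-2, -2]
MUL     -> [4]
PUSH 3  -> [4, 3]
SWAP    -> [3, 4]
SWAP    -> [4, 3]

[4, 3]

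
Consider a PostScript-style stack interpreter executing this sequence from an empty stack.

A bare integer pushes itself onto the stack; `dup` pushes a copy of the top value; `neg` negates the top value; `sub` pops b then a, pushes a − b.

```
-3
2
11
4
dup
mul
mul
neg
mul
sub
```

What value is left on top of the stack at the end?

-3  -> [-3]
2   -> [-3, 2]
11  -> [-3, 2, 11]
4   -> [-3, 2, 11, 4]
dup -> [-3, 2, 11, 4, 4]
mul -> [-3, 2, 11, 16]
mul -> [-3, 2, 176]
neg -> [-3, 2, -176]
mul -> [-3, -352]
sub -> [349]

349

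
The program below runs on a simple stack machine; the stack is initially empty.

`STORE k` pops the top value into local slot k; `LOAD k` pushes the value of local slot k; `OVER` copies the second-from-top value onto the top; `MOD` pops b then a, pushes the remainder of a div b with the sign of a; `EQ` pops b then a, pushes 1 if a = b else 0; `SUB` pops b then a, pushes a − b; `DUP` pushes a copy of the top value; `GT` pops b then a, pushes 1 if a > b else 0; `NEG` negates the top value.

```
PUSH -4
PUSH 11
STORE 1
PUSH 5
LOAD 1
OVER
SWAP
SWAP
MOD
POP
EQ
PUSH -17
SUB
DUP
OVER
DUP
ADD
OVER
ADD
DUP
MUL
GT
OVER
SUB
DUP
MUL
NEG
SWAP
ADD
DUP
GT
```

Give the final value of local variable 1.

PUSH -4  -> [-4]
PUSH 11  -> [-4, 11]
STORE 1  -> [-4]
PUSH 5   -> [-4, 5]
LOAD 1   -> [-4, 5, 11]
OVER     -> [-4, 5, 11, 5]
SWAP     -> [-4, 5, 5, 11]
SWAP     -> [-4, 5, 11, 5]
MOD      -> [-4, 5, 1]
POP      -> [-4, 5]
EQ       -> [0]
PUSH -17 -> [0, -17]
SUB      -> [17]
DUP      -> [17, 17]
OVER     -> [17, 17, 17]
DUP      -> [17, 17, 17, 17]
ADD      -> [17, 17, 34]
OVER     -> [17, 17, 34, 17]
ADD      -> [17, 17, 51]
DUP      -> [17, 17, 51, 51]
MUL      -> [17, 17, 2601]
GT       -> [17, 0]
OVER     -> [17, 0, 17]
SUB      -> [17, -17]
DUP      -> [17, -17, -17]
MUL      -> [17, 289]
NEG      -> [17, -289]
SWAP     -> [-289, 17]
ADD      -> [-272]
DUP      -> [-272, -272]
GT       -> [0]

11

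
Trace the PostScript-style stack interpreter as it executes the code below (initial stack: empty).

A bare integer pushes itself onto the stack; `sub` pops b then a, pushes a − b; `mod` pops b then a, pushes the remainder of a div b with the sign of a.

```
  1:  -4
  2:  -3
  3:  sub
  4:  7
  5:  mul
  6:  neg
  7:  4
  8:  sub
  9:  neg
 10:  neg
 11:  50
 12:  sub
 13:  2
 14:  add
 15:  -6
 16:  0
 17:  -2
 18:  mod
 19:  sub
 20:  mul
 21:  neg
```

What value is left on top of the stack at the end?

-270

-4  → -4
-3  → -4 -3
sub → -1
7   → -1 7
mul → -7
neg → 7
4   → 7 4
sub → 3
neg → -3
neg → 3
50  → 3 50
sub → -47
2   → -47 2
add → -45
-6  → -45 -6
0   → -45 -6 0
-2  → -45 -6 0 -2
mod → -45 -6 0
sub → -45 -6
mul → 270
neg → -270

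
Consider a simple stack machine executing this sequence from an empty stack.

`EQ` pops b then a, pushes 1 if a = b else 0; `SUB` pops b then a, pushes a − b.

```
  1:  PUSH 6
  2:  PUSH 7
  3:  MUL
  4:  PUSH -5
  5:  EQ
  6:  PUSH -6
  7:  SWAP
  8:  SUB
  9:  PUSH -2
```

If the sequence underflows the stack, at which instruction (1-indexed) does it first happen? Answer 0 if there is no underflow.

0

PUSH 6   6
PUSH 7   6 7
MUL      42
PUSH -5  42 -5
EQ       0
PUSH -6  0 -6
SWAP     -6 0
SUB      -6
PUSH -2  -6 -2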